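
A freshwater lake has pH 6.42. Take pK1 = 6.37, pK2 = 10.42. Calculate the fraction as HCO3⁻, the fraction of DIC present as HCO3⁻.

α₁ = 0.529

α₁ = 1 / (1 + [H⁺]/K1 + K2/[H⁺]) = 1 / (1 + 10^-0.05 + 10^-4.00)
   = 1 / (1 + 0.89125 + 0.00010000) = 1/1.8914 = 0.5287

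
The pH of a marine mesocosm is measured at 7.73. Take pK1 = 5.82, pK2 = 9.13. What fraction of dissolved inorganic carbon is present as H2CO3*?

α₀ = 0.0117

α₀ = 1 / (1 + K1/[H⁺] + K1K2/[H⁺]²) = 1 / (1 + 10^+1.91 + 10^+0.51)
   = 1 / (1 + 81.283 + 3.2359) = 1/85.519 = 0.01169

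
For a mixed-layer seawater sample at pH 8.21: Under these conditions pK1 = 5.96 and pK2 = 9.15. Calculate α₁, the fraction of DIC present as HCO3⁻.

α₁ = 0.893

α₁ = 1 / (1 + [H⁺]/K1 + K2/[H⁺]) = 1 / (1 + 10^-2.25 + 10^-0.94)
   = 1 / (1 + 0.0056234 + 0.11482) = 1/1.1204 = 0.8925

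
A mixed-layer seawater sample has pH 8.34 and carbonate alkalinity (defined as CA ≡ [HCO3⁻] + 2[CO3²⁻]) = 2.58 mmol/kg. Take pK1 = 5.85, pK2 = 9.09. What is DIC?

CA = [HCO3⁻] + 2[CO3²⁻] = (α₁ + 2α₂)·DIC
At pH 8.34: [H⁺]/K1 = 10^-2.49 = 0.0032359, K2/[H⁺] = 10^-0.75 = 0.17783
α₁ = 1/(1 + 0.0032359 + 0.17783) = 1/1.1811 = 0.8467; α₂ = α₁·K2/[H⁺] = 0.1506
α₁ + 2α₂ = 1.1478
DIC = CA / (α₁ + 2α₂) = 2.58 / 1.1478 = 2.25 mmol/kg

DIC = 2.25 mmol/kg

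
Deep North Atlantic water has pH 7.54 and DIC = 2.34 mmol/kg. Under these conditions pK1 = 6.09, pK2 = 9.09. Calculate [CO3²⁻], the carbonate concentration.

α₂ = 1 / (1 + [H⁺]/K2 + [H⁺]²/(K1K2)) = 1 / (1 + 10^+1.55 + 10^+0.10)
   = 1 / (1 + 35.481 + 1.2589) = 1/37.740 = 0.02650
[CO3²⁻] = α₂ × DIC = 0.02650 × 2.34 = 0.0620 mmol/kg

[CO3²⁻] = 0.0620 mmol/kg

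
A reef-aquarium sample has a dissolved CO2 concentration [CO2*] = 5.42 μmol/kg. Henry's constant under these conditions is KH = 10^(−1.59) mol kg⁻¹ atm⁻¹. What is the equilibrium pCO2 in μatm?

pCO2 = 211 μatm

KH = 10^(−1.59) = 2.570×10^-2 mol kg⁻¹ atm⁻¹
pCO2 = [CO2*]/KH = 5.42×10^-6 / 2.570×10^-2 = 2.11×10^-4 atm = 211 μatm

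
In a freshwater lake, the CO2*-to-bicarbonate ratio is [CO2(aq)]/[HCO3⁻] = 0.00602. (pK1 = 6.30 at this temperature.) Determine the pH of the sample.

pH = 8.52

From K1 = [H⁺][HCO3⁻]/[CO2(aq)]:  pH = pK1 − log₁₀([CO2(aq)]/[HCO3⁻])
log₁₀(0.00602) = -2.220
pH = 6.30 − (-2.220) = 8.52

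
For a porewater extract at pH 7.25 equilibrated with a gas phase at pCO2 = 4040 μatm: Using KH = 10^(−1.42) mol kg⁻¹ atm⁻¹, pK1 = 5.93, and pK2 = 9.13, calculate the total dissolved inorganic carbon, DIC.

DIC = 3.40 mmol/kg

[CO2*] = KH · pCO2 = 10^(−1.42) × 4040×10^-6 = 1.536×10^-4 mol/kg
α₀ = 1/(1 + K1/[H⁺] + K1K2/[H⁺]²) = 1/(1 + 10^+1.32 + 10^-0.56) = 0.04511
DIC = [CO2*]/α₀ = 1.536×10^-4 / 0.04511 = 3.40 mmol/kg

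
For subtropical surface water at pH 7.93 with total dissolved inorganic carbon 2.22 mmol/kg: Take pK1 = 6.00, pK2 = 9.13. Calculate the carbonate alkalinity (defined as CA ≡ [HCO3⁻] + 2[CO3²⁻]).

CA = 2.33 mmol/kg

CA = [HCO3⁻] + 2[CO3²⁻] = (α₁ + 2α₂)·DIC
At pH 7.93: [H⁺]/K1 = 10^-1.93 = 0.011749, K2/[H⁺] = 10^-1.20 = 0.063096
α₁ = 1/(1 + 0.011749 + 0.063096) = 1/1.0748 = 0.9304; α₂ = α₁·K2/[H⁺] = 0.05870
α₁ + 2α₂ = 1.0478
CA = 1.0478 × 2.22 = 2.33 mmol/kg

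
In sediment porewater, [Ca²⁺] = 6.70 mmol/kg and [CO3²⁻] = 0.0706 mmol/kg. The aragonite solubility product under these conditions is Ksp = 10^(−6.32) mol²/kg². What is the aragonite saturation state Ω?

Ksp = 10^(−6.32) = 4.786×10^-7
Ω = [Ca²⁺][CO3²⁻]/Ksp = (6.70×10^-3)(0.0706×10^-3) / 4.786×10^-7 = 0.988

Ω = 0.988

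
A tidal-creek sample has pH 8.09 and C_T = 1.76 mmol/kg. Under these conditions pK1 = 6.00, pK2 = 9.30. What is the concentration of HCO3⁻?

[HCO3⁻] = 1.65 mmol/kg

α₁ = 1 / (1 + [H⁺]/K1 + K2/[H⁺]) = 1 / (1 + 10^-2.09 + 10^-1.21)
   = 1 / (1 + 0.0081283 + 0.061660) = 1/1.0698 = 0.9348
[HCO3⁻] = α₁ × DIC = 0.9348 × 1.76 = 1.65 mmol/kg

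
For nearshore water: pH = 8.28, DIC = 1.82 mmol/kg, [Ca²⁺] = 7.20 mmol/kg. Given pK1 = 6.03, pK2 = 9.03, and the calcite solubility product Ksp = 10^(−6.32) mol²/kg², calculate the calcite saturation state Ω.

Ω = 4.11

α₂ = 1 / (1 + [H⁺]/K2 + [H⁺]²/(K1K2)) = 1 / (1 + 10^+0.75 + 10^-1.50)
   = 1 / (1 + 5.6234 + 0.031623) = 1/6.6550 = 0.1503
[CO3²⁻] = α₂ × DIC = 0.1503 × 1.82 = 0.2735 mmol/kg
Ksp = 10^(−6.32) = 4.786×10^-7
Ω = [Ca²⁺][CO3²⁻]/Ksp = (7.20×10^-3)(2.735×10^-4) / 4.786×10^-7 = 4.11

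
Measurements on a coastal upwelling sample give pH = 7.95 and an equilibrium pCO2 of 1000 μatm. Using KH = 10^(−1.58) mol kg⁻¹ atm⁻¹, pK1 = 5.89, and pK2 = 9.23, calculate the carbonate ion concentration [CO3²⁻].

[CO3²⁻] = 0.158 mmol/kg

[CO2*] = KH · pCO2 = 10^(−1.58) × 1000×10^-6 = 2.630×10^-5 mol/kg
α₀ = 1/(1 + K1/[H⁺] + K1K2/[H⁺]²) = 1/(1 + 10^+2.06 + 10^+0.78) = 0.008207
DIC = [CO2*]/α₀ = 2.630×10^-5 / 0.008207 = 3.205 mmol/kg
[CO3²⁻] = α₂·DIC; α₂ = 0.04945, so [CO3²⁻] = 0.04945 × 3.205 = 0.158 mmol/kg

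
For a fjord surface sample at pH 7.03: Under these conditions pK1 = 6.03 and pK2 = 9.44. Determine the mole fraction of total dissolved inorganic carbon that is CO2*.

α₀ = 1 / (1 + K1/[H⁺] + K1K2/[H⁺]²) = 1 / (1 + 10^+1.00 + 10^-1.41)
   = 1 / (1 + 10.000 + 0.038905) = 1/11.039 = 0.09059

α₀ = 0.0906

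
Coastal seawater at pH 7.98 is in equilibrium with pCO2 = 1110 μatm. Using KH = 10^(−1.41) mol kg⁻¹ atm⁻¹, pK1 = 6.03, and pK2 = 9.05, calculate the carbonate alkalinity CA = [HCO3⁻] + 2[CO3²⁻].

CA = 4.50 mmol/kg

[CO2*] = KH · pCO2 = 10^(−1.41) × 1110×10^-6 = 4.318×10^-5 mol/kg
α₀ = 1/(1 + K1/[H⁺] + K1K2/[H⁺]²) = 1/(1 + 10^+1.95 + 10^+0.88) = 0.01023
DIC = [CO2*]/α₀ = 4.318×10^-5 / 0.01023 = 4.220 mmol/kg
CA = (α₁ + 2α₂)·DIC = (0.9121 + 2×0.07763) × 4.220 = 4.50 mmol/kg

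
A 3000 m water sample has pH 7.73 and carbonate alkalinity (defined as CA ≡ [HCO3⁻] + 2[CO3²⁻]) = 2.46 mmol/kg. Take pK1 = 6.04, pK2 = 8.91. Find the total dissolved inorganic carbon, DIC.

DIC = 2.36 mmol/kg

CA = [HCO3⁻] + 2[CO3²⁻] = (α₁ + 2α₂)·DIC
At pH 7.73: [H⁺]/K1 = 10^-1.69 = 0.020417, K2/[H⁺] = 10^-1.18 = 0.066069
α₁ = 1/(1 + 0.020417 + 0.066069) = 1/1.0865 = 0.9204; α₂ = α₁·K2/[H⁺] = 0.06081
α₁ + 2α₂ = 1.0420
DIC = CA / (α₁ + 2α₂) = 2.46 / 1.0420 = 2.36 mmol/kg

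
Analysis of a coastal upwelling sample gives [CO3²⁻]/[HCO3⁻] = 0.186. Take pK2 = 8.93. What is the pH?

From K2 = [H⁺][CO3²⁻]/[HCO3⁻]:  pH = pK2 + log₁₀([CO3²⁻]/[HCO3⁻])
log₁₀(0.186) = -0.730
pH = 8.93 + (-0.730) = 8.20

pH = 8.20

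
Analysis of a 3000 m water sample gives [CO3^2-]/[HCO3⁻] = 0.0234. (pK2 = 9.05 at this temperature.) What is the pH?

From K2 = [H⁺][CO3^2-]/[HCO3⁻]:  pH = pK2 + log₁₀([CO3^2-]/[HCO3⁻])
log₁₀(0.0234) = -1.631
pH = 9.05 + (-1.631) = 7.42

pH = 7.42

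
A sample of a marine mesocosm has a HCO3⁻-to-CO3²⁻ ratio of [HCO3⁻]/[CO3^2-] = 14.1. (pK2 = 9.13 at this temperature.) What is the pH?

pH = 7.98

From K2 = [H⁺][CO3^2-]/[HCO3⁻]:  pH = pK2 − log₁₀([HCO3⁻]/[CO3^2-])
log₁₀(14.1) = +1.149
pH = 9.13 − (+1.149) = 7.98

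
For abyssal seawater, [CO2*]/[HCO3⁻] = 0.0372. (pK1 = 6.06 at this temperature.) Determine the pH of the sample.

pH = 7.49

From K1 = [H⁺][HCO3⁻]/[CO2*]:  pH = pK1 − log₁₀([CO2*]/[HCO3⁻])
log₁₀(0.0372) = -1.429
pH = 6.06 − (-1.429) = 7.49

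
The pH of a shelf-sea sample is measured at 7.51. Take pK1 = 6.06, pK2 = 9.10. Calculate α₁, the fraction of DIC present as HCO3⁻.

α₁ = 0.942

α₁ = 1 / (1 + [H⁺]/K1 + K2/[H⁺]) = 1 / (1 + 10^-1.45 + 10^-1.59)
   = 1 / (1 + 0.035481 + 0.025704) = 1/1.0612 = 0.9423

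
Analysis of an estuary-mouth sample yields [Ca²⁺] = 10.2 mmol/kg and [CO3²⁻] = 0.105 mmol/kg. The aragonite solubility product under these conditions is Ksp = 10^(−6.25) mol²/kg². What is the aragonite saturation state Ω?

Ksp = 10^(−6.25) = 5.623×10^-7
Ω = [Ca²⁺][CO3²⁻]/Ksp = (10.2×10^-3)(0.105×10^-3) / 5.623×10^-7 = 1.90

Ω = 1.90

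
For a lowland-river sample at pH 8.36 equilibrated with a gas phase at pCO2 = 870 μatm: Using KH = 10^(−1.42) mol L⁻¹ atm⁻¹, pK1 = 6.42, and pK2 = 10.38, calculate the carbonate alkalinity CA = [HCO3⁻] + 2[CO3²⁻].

CA = 2.94 mmol/L

[CO2*] = KH · pCO2 = 10^(−1.42) × 870×10^-6 = 3.308×10^-5 mol/L
α₀ = 1/(1 + K1/[H⁺] + K1K2/[H⁺]²) = 1/(1 + 10^+1.94 + 10^-0.08) = 0.01125
DIC = [CO2*]/α₀ = 3.308×10^-5 / 0.01125 = 2.941 mmol/L
CA = (α₁ + 2α₂)·DIC = (0.9794 + 2×0.009353) × 2.941 = 2.94 mmol/L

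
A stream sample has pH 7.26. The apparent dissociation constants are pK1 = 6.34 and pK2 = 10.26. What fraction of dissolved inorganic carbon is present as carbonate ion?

α₂ = 0.000892

α₂ = 1 / (1 + [H⁺]/K2 + [H⁺]²/(K1K2)) = 1 / (1 + 10^+3.00 + 10^+2.08)
   = 1 / (1 + 1000.0 + 120.23) = 1/1121.2 = 0.0008919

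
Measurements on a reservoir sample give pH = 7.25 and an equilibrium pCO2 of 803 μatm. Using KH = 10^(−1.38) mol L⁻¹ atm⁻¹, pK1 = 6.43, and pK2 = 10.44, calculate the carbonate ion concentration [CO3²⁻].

[CO3²⁻] = 0.143 μmol/L

[CO2*] = KH · pCO2 = 10^(−1.38) × 803×10^-6 = 3.347×10^-5 mol/L
α₀ = 1/(1 + K1/[H⁺] + K1K2/[H⁺]²) = 1/(1 + 10^+0.82 + 10^-2.37) = 0.1314
DIC = [CO2*]/α₀ = 3.347×10^-5 / 0.1314 = 0.2548 mmol/L
[CO3²⁻] = α₂·DIC; α₂ = 0.0005605, so [CO3²⁻] = 0.0005605 × 0.2548 = 0.000143 mmol/L = 0.143 μmol/L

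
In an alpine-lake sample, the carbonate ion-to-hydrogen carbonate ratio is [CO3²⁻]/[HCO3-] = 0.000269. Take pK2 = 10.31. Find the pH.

pH = 6.74

From K2 = [H⁺][CO3²⁻]/[HCO3-]:  pH = pK2 + log₁₀([CO3²⁻]/[HCO3-])
log₁₀(0.000269) = -3.570
pH = 10.31 + (-3.570) = 6.74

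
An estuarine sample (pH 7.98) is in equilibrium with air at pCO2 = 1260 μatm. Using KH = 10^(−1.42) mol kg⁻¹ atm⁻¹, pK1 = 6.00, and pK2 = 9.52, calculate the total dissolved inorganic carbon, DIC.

[CO2*] = KH · pCO2 = 10^(−1.42) × 1260×10^-6 = 4.790×10^-5 mol/kg
α₀ = 1/(1 + K1/[H⁺] + K1K2/[H⁺]²) = 1/(1 + 10^+1.98 + 10^+0.44) = 0.01008
DIC = [CO2*]/α₀ = 4.790×10^-5 / 0.01008 = 4.75 mmol/kg

DIC = 4.75 mmol/kg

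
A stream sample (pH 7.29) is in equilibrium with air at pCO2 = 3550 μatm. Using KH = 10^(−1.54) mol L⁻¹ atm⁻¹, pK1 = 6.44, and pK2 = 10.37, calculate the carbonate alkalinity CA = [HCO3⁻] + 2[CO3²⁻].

CA = 0.726 mmol/L

[CO2*] = KH · pCO2 = 10^(−1.54) × 3550×10^-6 = 1.024×10^-4 mol/L
α₀ = 1/(1 + K1/[H⁺] + K1K2/[H⁺]²) = 1/(1 + 10^+0.85 + 10^-2.23) = 0.1237
DIC = [CO2*]/α₀ = 1.024×10^-4 / 0.1237 = 0.8278 mmol/L
CA = (α₁ + 2α₂)·DIC = (0.8756 + 2×0.0007283) × 0.8278 = 0.726 mmol/L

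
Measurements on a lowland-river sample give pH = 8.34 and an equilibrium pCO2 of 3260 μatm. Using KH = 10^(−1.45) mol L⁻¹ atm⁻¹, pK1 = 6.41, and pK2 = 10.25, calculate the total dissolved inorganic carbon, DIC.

DIC = 10.1 mmol/L

[CO2*] = KH · pCO2 = 10^(−1.45) × 3260×10^-6 = 1.157×10^-4 mol/L
α₀ = 1/(1 + K1/[H⁺] + K1K2/[H⁺]²) = 1/(1 + 10^+1.93 + 10^+0.02) = 0.01147
DIC = [CO2*]/α₀ = 1.157×10^-4 / 0.01147 = 10.1 mmol/L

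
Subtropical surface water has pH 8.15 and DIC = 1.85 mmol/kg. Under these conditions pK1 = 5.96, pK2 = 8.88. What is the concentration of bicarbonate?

[HCO3⁻] = 1.55 mmol/kg

α₁ = 1 / (1 + [H⁺]/K1 + K2/[H⁺]) = 1 / (1 + 10^-2.19 + 10^-0.73)
   = 1 / (1 + 0.0064565 + 0.18621) = 1/1.1927 = 0.8385
[HCO3⁻] = α₁ × DIC = 0.8385 × 1.85 = 1.55 mmol/kg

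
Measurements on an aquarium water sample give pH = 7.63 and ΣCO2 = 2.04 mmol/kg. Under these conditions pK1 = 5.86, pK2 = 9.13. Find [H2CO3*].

α₀ = 1 / (1 + K1/[H⁺] + K1K2/[H⁺]²) = 1 / (1 + 10^+1.77 + 10^+0.27)
   = 1 / (1 + 58.884 + 1.8621) = 1/61.746 = 0.01620
[CO2*] = α₀ × DIC = 0.01620 × 2.04 = 0.0330 mmol/kg

[CO2*] = 0.0330 mmol/kg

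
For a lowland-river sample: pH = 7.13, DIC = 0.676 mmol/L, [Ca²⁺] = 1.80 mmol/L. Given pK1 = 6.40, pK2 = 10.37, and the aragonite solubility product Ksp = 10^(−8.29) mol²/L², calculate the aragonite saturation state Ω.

α₂ = 1 / (1 + [H⁺]/K2 + [H⁺]²/(K1K2)) = 1 / (1 + 10^+3.24 + 10^+2.51)
   = 1 / (1 + 1737.8 + 323.59) = 1/2062.4 = 0.0004849
[CO3²⁻] = α₂ × DIC = 0.0004849 × 0.676 = 0.0003278 mmol/L = 0.3278 μmol/L
Ksp = 10^(−8.29) = 5.129×10^-9
Ω = [Ca²⁺][CO3²⁻]/Ksp = (1.80×10^-3)(3.278×10^-7) / 5.129×10^-9 = 0.115

Ω = 0.115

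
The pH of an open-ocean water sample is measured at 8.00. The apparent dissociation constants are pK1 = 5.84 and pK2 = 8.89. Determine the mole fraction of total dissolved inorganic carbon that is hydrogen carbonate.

α₁ = 1 / (1 + [H⁺]/K1 + K2/[H⁺]) = 1 / (1 + 10^-2.16 + 10^-0.89)
   = 1 / (1 + 0.0069183 + 0.12882) = 1/1.1357 = 0.8805

α₁ = 0.880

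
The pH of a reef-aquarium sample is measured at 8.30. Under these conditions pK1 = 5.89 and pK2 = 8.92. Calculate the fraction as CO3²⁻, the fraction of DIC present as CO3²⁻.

α₂ = 0.193

α₂ = 1 / (1 + [H⁺]/K2 + [H⁺]²/(K1K2)) = 1 / (1 + 10^+0.62 + 10^-1.79)
   = 1 / (1 + 4.1687 + 0.016218) = 1/5.1849 = 0.1929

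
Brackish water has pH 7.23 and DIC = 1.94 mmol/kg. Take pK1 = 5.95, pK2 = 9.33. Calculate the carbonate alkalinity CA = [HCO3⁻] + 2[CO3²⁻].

CA = 1.86 mmol/kg

CA = [HCO3⁻] + 2[CO3²⁻] = (α₁ + 2α₂)·DIC
At pH 7.23: [H⁺]/K1 = 10^-1.28 = 0.052481, K2/[H⁺] = 10^-2.10 = 0.0079433
α₁ = 1/(1 + 0.052481 + 0.0079433) = 1/1.0604 = 0.9430; α₂ = α₁·K2/[H⁺] = 0.007491
α₁ + 2α₂ = 0.9580
CA = 0.9580 × 1.94 = 1.86 mmol/kg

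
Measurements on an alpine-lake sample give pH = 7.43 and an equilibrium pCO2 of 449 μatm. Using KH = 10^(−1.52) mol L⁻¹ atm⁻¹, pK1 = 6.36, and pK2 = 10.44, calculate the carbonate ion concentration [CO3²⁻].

[CO3²⁻] = 0.156 μmol/L

[CO2*] = KH · pCO2 = 10^(−1.52) × 449×10^-6 = 1.356×10^-5 mol/L
α₀ = 1/(1 + K1/[H⁺] + K1K2/[H⁺]²) = 1/(1 + 10^+1.07 + 10^-1.94) = 0.07837
DIC = [CO2*]/α₀ = 1.356×10^-5 / 0.07837 = 0.1730 mmol/L
[CO3²⁻] = α₂·DIC; α₂ = 0.0008998, so [CO3²⁻] = 0.0008998 × 0.1730 = 0.000156 mmol/L = 0.156 μmol/L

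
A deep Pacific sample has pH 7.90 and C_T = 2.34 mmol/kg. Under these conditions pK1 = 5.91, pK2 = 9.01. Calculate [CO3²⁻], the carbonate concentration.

α₂ = 1 / (1 + [H⁺]/K2 + [H⁺]²/(K1K2)) = 1 / (1 + 10^+1.11 + 10^-0.88)
   = 1 / (1 + 12.882 + 0.13183) = 1/14.014 = 0.07136
[CO3²⁻] = α₂ × DIC = 0.07136 × 2.34 = 0.167 mmol/kg

[CO3²⁻] = 0.167 mmol/kg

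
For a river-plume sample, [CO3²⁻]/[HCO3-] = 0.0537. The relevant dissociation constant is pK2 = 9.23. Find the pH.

From K2 = [H⁺][CO3²⁻]/[HCO3-]:  pH = pK2 + log₁₀([CO3²⁻]/[HCO3-])
log₁₀(0.0537) = -1.270
pH = 9.23 + (-1.270) = 7.96

pH = 7.96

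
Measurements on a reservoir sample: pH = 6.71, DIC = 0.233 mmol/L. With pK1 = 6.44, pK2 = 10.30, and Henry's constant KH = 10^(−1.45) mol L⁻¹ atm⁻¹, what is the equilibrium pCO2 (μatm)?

pCO2 = 2290 μatm

α₀ = 1 / (1 + K1/[H⁺] + K1K2/[H⁺]²) = 1 / (1 + 10^+0.27 + 10^-3.32)
   = 1 / (1 + 1.8621 + 0.00047863) = 1/2.8626 = 0.3493
[CO2*] = α₀ × DIC = 0.3493 × 0.233 = 0.08140 mmol/L
pCO2 = [CO2*]/KH = 8.140×10^-5 / 3.548×10^-2 = 2290 μatm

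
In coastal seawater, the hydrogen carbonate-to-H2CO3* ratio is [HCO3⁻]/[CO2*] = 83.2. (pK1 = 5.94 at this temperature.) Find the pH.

pH = 7.86

From K1 = [H⁺][HCO3⁻]/[CO2*]:  pH = pK1 + log₁₀([HCO3⁻]/[CO2*])
log₁₀(83.2) = +1.920
pH = 5.94 + (+1.920) = 7.86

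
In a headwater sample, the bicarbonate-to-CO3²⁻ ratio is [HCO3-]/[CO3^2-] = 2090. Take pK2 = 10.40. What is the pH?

From K2 = [H⁺][CO3^2-]/[HCO3-]:  pH = pK2 − log₁₀([HCO3-]/[CO3^2-])
log₁₀(2090) = +3.320
pH = 10.40 − (+3.320) = 7.08

pH = 7.08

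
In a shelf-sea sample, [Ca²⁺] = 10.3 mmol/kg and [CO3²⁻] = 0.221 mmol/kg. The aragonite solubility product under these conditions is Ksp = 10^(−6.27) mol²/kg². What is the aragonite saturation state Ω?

Ω = 4.24

Ksp = 10^(−6.27) = 5.370×10^-7
Ω = [Ca²⁺][CO3²⁻]/Ksp = (10.3×10^-3)(0.221×10^-3) / 5.370×10^-7 = 4.24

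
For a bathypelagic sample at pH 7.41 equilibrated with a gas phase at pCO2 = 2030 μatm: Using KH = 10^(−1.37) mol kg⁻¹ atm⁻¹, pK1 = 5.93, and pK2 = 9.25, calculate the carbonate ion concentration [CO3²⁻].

[CO3²⁻] = 0.0378 mmol/kg

[CO2*] = KH · pCO2 = 10^(−1.37) × 2030×10^-6 = 8.660×10^-5 mol/kg
α₀ = 1/(1 + K1/[H⁺] + K1K2/[H⁺]²) = 1/(1 + 10^+1.48 + 10^-0.36) = 0.03161
DIC = [CO2*]/α₀ = 8.660×10^-5 / 0.03161 = 2.740 mmol/kg
[CO3²⁻] = α₂·DIC; α₂ = 0.01380, so [CO3²⁻] = 0.01380 × 2.740 = 0.0378 mmol/kg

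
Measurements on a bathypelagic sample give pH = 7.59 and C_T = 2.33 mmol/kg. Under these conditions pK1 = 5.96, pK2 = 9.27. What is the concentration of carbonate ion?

[CO3²⁻] = 0.0466 mmol/kg

α₂ = 1 / (1 + [H⁺]/K2 + [H⁺]²/(K1K2)) = 1 / (1 + 10^+1.68 + 10^+0.05)
   = 1 / (1 + 47.863 + 1.1220) = 1/49.985 = 0.02001
[CO3²⁻] = α₂ × DIC = 0.02001 × 2.33 = 0.0466 mmol/kg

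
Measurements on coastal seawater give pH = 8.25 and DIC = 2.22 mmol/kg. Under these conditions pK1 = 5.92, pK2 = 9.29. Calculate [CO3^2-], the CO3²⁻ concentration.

[CO3²⁻] = 0.185 mmol/kg

α₂ = 1 / (1 + [H⁺]/K2 + [H⁺]²/(K1K2)) = 1 / (1 + 10^+1.04 + 10^-1.29)
   = 1 / (1 + 10.965 + 0.051286) = 1/12.016 = 0.08322
[CO3²⁻] = α₂ × DIC = 0.08322 × 2.22 = 0.185 mmol/kg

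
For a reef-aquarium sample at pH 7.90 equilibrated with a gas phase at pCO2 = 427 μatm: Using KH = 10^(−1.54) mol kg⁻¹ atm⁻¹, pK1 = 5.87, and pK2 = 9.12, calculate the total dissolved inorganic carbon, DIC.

[CO2*] = KH · pCO2 = 10^(−1.54) × 427×10^-6 = 1.231×10^-5 mol/kg
α₀ = 1/(1 + K1/[H⁺] + K1K2/[H⁺]²) = 1/(1 + 10^+2.03 + 10^+0.81) = 0.008725
DIC = [CO2*]/α₀ = 1.231×10^-5 / 0.008725 = 1.41 mmol/kg

DIC = 1.41 mmol/kg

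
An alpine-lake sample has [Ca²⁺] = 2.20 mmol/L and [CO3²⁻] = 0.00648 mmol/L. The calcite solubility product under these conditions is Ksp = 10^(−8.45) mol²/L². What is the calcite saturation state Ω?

Ksp = 10^(−8.45) = 3.548×10^-9
Ω = [Ca²⁺][CO3²⁻]/Ksp = (2.20×10^-3)(0.00648×10^-3) / 3.548×10^-9 = 4.02

Ω = 4.02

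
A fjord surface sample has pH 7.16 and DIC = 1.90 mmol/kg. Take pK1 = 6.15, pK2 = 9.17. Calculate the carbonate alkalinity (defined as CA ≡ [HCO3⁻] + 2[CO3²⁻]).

CA = 1.75 mmol/kg

CA = [HCO3⁻] + 2[CO3²⁻] = (α₁ + 2α₂)·DIC
At pH 7.16: [H⁺]/K1 = 10^-1.01 = 0.097724, K2/[H⁺] = 10^-2.01 = 0.0097724
α₁ = 1/(1 + 0.097724 + 0.0097724) = 1/1.1075 = 0.9029; α₂ = α₁·K2/[H⁺] = 0.008824
α₁ + 2α₂ = 0.9206
CA = 0.9206 × 1.90 = 1.75 mmol/kg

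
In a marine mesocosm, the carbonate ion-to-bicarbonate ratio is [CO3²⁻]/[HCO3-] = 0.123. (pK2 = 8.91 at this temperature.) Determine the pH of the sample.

From K2 = [H⁺][CO3²⁻]/[HCO3-]:  pH = pK2 + log₁₀([CO3²⁻]/[HCO3-])
log₁₀(0.123) = -0.910
pH = 8.91 + (-0.910) = 8.00

pH = 8.00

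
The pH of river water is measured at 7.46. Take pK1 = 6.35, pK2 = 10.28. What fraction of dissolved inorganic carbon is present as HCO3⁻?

α₁ = 1 / (1 + [H⁺]/K1 + K2/[H⁺]) = 1 / (1 + 10^-1.11 + 10^-2.82)
   = 1 / (1 + 0.077625 + 0.0015136) = 1/1.0791 = 0.9267

α₁ = 0.927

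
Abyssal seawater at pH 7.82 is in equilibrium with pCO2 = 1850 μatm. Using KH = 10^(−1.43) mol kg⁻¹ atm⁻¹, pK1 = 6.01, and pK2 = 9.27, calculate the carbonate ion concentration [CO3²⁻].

[CO2*] = KH · pCO2 = 10^(−1.43) × 1850×10^-6 = 6.873×10^-5 mol/kg
α₀ = 1/(1 + K1/[H⁺] + K1K2/[H⁺]²) = 1/(1 + 10^+1.81 + 10^+0.36) = 0.01474
DIC = [CO2*]/α₀ = 6.873×10^-5 / 0.01474 = 4.664 mmol/kg
[CO3²⁻] = α₂·DIC; α₂ = 0.03376, so [CO3²⁻] = 0.03376 × 4.664 = 0.157 mmol/kg

[CO3²⁻] = 0.157 mmol/kg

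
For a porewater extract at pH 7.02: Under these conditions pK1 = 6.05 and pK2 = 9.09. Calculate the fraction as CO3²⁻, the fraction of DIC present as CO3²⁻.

α₂ = 0.00763

α₂ = 1 / (1 + [H⁺]/K2 + [H⁺]²/(K1K2)) = 1 / (1 + 10^+2.07 + 10^+1.10)
   = 1 / (1 + 117.49 + 12.589) = 1/131.08 = 0.007629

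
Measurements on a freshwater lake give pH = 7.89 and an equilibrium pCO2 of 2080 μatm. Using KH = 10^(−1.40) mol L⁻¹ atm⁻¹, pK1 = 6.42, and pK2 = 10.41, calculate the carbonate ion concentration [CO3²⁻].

[CO2*] = KH · pCO2 = 10^(−1.40) × 2080×10^-6 = 8.281×10^-5 mol/L
α₀ = 1/(1 + K1/[H⁺] + K1K2/[H⁺]²) = 1/(1 + 10^+1.47 + 10^-1.05) = 0.03268
DIC = [CO2*]/α₀ = 8.281×10^-5 / 0.03268 = 2.534 mmol/L
[CO3²⁻] = α₂·DIC; α₂ = 0.002912, so [CO3²⁻] = 0.002912 × 2.534 = 0.00738 mmol/L = 7.38 μmol/L

[CO3²⁻] = 7.38 μmol/L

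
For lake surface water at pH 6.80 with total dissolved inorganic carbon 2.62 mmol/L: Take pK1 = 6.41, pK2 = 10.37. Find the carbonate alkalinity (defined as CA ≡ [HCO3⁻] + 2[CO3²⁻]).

CA = 1.86 mmol/L

CA = [HCO3⁻] + 2[CO3²⁻] = (α₁ + 2α₂)·DIC
At pH 6.80: [H⁺]/K1 = 10^-0.39 = 0.40738, K2/[H⁺] = 10^-3.57 = 0.00026915
α₁ = 1/(1 + 0.40738 + 0.00026915) = 1/1.4076 = 0.7104; α₂ = α₁·K2/[H⁺] = 0.0001912
α₁ + 2α₂ = 0.7108
CA = 0.7108 × 2.62 = 1.86 mmol/L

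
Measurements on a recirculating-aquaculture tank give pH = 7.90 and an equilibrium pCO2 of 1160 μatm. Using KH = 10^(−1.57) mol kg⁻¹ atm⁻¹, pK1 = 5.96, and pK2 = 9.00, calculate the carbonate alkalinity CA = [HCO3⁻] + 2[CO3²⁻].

CA = 3.15 mmol/kg

[CO2*] = KH · pCO2 = 10^(−1.57) × 1160×10^-6 = 3.122×10^-5 mol/kg
α₀ = 1/(1 + K1/[H⁺] + K1K2/[H⁺]²) = 1/(1 + 10^+1.94 + 10^+0.84) = 0.01052
DIC = [CO2*]/α₀ = 3.122×10^-5 / 0.01052 = 2.967 mmol/kg
CA = (α₁ + 2α₂)·DIC = (0.9167 + 2×0.07281) × 2.967 = 3.15 mmol/kg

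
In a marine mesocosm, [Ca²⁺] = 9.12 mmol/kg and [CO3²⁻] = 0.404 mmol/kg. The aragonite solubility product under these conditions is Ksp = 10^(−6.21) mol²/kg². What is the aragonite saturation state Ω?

Ksp = 10^(−6.21) = 6.166×10^-7
Ω = [Ca²⁺][CO3²⁻]/Ksp = (9.12×10^-3)(0.404×10^-3) / 6.166×10^-7 = 5.98

Ω = 5.98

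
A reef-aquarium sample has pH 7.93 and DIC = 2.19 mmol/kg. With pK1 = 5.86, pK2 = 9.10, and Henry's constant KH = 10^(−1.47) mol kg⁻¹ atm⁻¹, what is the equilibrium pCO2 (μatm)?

pCO2 = 511 μatm

α₀ = 1 / (1 + K1/[H⁺] + K1K2/[H⁺]²) = 1 / (1 + 10^+2.07 + 10^+0.90)
   = 1 / (1 + 117.49 + 7.9433) = 1/126.43 = 0.007909
[CO2*] = α₀ × DIC = 0.007909 × 2.19 = 0.01732 mmol/kg = 17.32 μmol/kg
pCO2 = [CO2*]/KH = 1.732×10^-5 / 3.388×10^-2 = 511 μatm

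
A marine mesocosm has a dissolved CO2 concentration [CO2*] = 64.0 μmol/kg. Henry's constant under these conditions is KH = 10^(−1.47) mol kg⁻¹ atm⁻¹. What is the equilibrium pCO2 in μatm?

pCO2 = 1890 μatm

KH = 10^(−1.47) = 3.388×10^-2 mol kg⁻¹ atm⁻¹
pCO2 = [CO2*]/KH = 64.0×10^-6 / 3.388×10^-2 = 1.89×10^-3 atm = 1890 μatm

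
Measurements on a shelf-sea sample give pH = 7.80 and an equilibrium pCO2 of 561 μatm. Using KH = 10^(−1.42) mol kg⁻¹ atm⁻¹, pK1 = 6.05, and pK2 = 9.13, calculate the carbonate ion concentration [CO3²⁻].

[CO2*] = KH · pCO2 = 10^(−1.42) × 561×10^-6 = 2.133×10^-5 mol/kg
α₀ = 1/(1 + K1/[H⁺] + K1K2/[H⁺]²) = 1/(1 + 10^+1.75 + 10^+0.42) = 0.01670
DIC = [CO2*]/α₀ = 2.133×10^-5 / 0.01670 = 1.277 mmol/kg
[CO3²⁻] = α₂·DIC; α₂ = 0.04394, so [CO3²⁻] = 0.04394 × 1.277 = 0.0561 mmol/kg

[CO3²⁻] = 0.0561 mmol/kg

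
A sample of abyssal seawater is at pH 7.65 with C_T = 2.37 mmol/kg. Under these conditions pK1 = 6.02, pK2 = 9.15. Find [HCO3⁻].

α₁ = 1 / (1 + [H⁺]/K1 + K2/[H⁺]) = 1 / (1 + 10^-1.63 + 10^-1.50)
   = 1 / (1 + 0.023442 + 0.031623) = 1/1.0551 = 0.9478
[HCO3⁻] = α₁ × DIC = 0.9478 × 2.37 = 2.25 mmol/kg

[HCO3⁻] = 2.25 mmol/kg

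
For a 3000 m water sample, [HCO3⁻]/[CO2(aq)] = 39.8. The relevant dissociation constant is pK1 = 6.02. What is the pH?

pH = 7.62

From K1 = [H⁺][HCO3⁻]/[CO2(aq)]:  pH = pK1 + log₁₀([HCO3⁻]/[CO2(aq)])
log₁₀(39.8) = +1.600
pH = 6.02 + (+1.600) = 7.62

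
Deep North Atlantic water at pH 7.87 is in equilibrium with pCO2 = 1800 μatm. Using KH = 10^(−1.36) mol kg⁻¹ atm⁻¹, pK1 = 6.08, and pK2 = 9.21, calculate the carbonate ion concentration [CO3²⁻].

[CO2*] = KH · pCO2 = 10^(−1.36) × 1800×10^-6 = 7.857×10^-5 mol/kg
α₀ = 1/(1 + K1/[H⁺] + K1K2/[H⁺]²) = 1/(1 + 10^+1.79 + 10^+0.45) = 0.01527
DIC = [CO2*]/α₀ = 7.857×10^-5 / 0.01527 = 5.145 mmol/kg
[CO3²⁻] = α₂·DIC; α₂ = 0.04304, so [CO3²⁻] = 0.04304 × 5.145 = 0.221 mmol/kg

[CO3²⁻] = 0.221 mmol/kg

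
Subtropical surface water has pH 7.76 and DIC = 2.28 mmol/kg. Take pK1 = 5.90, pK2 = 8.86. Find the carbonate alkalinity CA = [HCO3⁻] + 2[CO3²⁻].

CA = [HCO3⁻] + 2[CO3²⁻] = (α₁ + 2α₂)·DIC
At pH 7.76: [H⁺]/K1 = 10^-1.86 = 0.013804, K2/[H⁺] = 10^-1.10 = 0.079433
α₁ = 1/(1 + 0.013804 + 0.079433) = 1/1.0932 = 0.9147; α₂ = α₁·K2/[H⁺] = 0.07266
α₁ + 2α₂ = 1.0600
CA = 1.0600 × 2.28 = 2.42 mmol/kg

CA = 2.42 mmol/kg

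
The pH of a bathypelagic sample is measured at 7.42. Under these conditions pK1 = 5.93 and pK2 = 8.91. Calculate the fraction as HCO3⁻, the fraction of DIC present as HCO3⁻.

α₁ = 1 / (1 + [H⁺]/K1 + K2/[H⁺]) = 1 / (1 + 10^-1.49 + 10^-1.49)
   = 1 / (1 + 0.032359 + 0.032359) = 1/1.0647 = 0.9392

α₁ = 0.939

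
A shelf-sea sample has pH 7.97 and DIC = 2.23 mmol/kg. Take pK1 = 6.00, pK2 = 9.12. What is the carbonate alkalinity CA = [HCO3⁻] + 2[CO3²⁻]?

CA = [HCO3⁻] + 2[CO3²⁻] = (α₁ + 2α₂)·DIC
At pH 7.97: [H⁺]/K1 = 10^-1.97 = 0.010715, K2/[H⁺] = 10^-1.15 = 0.070795
α₁ = 1/(1 + 0.010715 + 0.070795) = 1/1.0815 = 0.9246; α₂ = α₁·K2/[H⁺] = 0.06546
α₁ + 2α₂ = 1.0556
CA = 1.0556 × 2.23 = 2.35 mmol/kg

CA = 2.35 mmol/kg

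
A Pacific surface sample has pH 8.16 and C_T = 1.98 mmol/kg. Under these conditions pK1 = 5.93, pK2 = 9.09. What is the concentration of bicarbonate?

[HCO3⁻] = 1.76 mmol/kg

α₁ = 1 / (1 + [H⁺]/K1 + K2/[H⁺]) = 1 / (1 + 10^-2.23 + 10^-0.93)
   = 1 / (1 + 0.0058884 + 0.11749) = 1/1.1234 = 0.8902
[HCO3⁻] = α₁ × DIC = 0.8902 × 1.98 = 1.76 mmol/kg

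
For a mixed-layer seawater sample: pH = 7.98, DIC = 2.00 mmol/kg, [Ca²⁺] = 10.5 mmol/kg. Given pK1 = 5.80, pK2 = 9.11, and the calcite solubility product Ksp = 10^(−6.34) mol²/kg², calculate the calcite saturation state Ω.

Ω = 3.15

α₂ = 1 / (1 + [H⁺]/K2 + [H⁺]²/(K1K2)) = 1 / (1 + 10^+1.13 + 10^-1.05)
   = 1 / (1 + 13.490 + 0.089125) = 1/14.579 = 0.06859
[CO3²⁻] = α₂ × DIC = 0.06859 × 2.00 = 0.1372 mmol/kg
Ksp = 10^(−6.34) = 4.571×10^-7
Ω = [Ca²⁺][CO3²⁻]/Ksp = (10.5×10^-3)(1.372×10^-4) / 4.571×10^-7 = 3.15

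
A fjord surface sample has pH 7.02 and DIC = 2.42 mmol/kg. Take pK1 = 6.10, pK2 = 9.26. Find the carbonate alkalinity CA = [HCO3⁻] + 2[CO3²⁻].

CA = 2.17 mmol/kg

CA = [HCO3⁻] + 2[CO3²⁻] = (α₁ + 2α₂)·DIC
At pH 7.02: [H⁺]/K1 = 10^-0.92 = 0.12023, K2/[H⁺] = 10^-2.24 = 0.0057544
α₁ = 1/(1 + 0.12023 + 0.0057544) = 1/1.1260 = 0.8881; α₂ = α₁·K2/[H⁺] = 0.005111
α₁ + 2α₂ = 0.8983
CA = 0.8983 × 2.42 = 2.17 mmol/kg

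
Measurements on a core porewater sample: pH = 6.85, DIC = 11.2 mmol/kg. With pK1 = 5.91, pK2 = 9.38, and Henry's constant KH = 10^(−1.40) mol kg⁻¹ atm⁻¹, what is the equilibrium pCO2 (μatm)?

pCO2 = 2.89×10^4 μatm

α₀ = 1 / (1 + K1/[H⁺] + K1K2/[H⁺]²) = 1 / (1 + 10^+0.94 + 10^-1.59)
   = 1 / (1 + 8.7096 + 0.025704) = 1/9.7353 = 0.1027
[CO2*] = α₀ × DIC = 0.1027 × 11.2 = 1.150 mmol/kg
pCO2 = [CO2*]/KH = 1.150×10^-3 / 3.981×10^-2 = 2.89×10^4 μatm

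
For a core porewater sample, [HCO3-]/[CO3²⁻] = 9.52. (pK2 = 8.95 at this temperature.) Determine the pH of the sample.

pH = 7.97

From K2 = [H⁺][CO3²⁻]/[HCO3-]:  pH = pK2 − log₁₀([HCO3-]/[CO3²⁻])
log₁₀(9.52) = +0.979
pH = 8.95 − (+0.979) = 7.97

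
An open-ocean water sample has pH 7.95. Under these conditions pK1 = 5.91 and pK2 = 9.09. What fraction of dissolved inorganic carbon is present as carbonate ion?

α₂ = 1 / (1 + [H⁺]/K2 + [H⁺]²/(K1K2)) = 1 / (1 + 10^+1.14 + 10^-0.90)
   = 1 / (1 + 13.804 + 0.12589) = 1/14.930 = 0.06698

α₂ = 0.0670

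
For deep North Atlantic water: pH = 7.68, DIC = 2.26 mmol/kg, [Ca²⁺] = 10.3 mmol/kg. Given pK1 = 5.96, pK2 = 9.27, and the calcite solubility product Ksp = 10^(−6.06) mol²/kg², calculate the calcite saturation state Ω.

Ω = 0.658

α₂ = 1 / (1 + [H⁺]/K2 + [H⁺]²/(K1K2)) = 1 / (1 + 10^+1.59 + 10^-0.13)
   = 1 / (1 + 38.905 + 0.74131) = 1/40.646 = 0.02460
[CO3²⁻] = α₂ × DIC = 0.02460 × 2.26 = 0.05560 mmol/kg
Ksp = 10^(−6.06) = 8.710×10^-7
Ω = [Ca²⁺][CO3²⁻]/Ksp = (10.3×10^-3)(5.560×10^-5) / 8.710×10^-7 = 0.658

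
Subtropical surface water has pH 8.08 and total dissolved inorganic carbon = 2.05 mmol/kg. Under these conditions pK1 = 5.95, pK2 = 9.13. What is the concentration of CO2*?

[CO2*] = 13.9 μmol/kg

α₀ = 1 / (1 + K1/[H⁺] + K1K2/[H⁺]²) = 1 / (1 + 10^+2.13 + 10^+1.08)
   = 1 / (1 + 134.90 + 12.023) = 1/147.92 = 0.006760
[CO2*] = α₀ × DIC = 0.006760 × 2.05 = 0.0139 mmol/kg = 13.9 μmol/kg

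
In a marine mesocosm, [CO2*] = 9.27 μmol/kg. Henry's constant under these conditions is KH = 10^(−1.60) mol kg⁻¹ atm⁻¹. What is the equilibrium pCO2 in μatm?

pCO2 = 369 μatm

KH = 10^(−1.60) = 2.512×10^-2 mol kg⁻¹ atm⁻¹
pCO2 = [CO2*]/KH = 9.27×10^-6 / 2.512×10^-2 = 3.69×10^-4 atm = 369 μatm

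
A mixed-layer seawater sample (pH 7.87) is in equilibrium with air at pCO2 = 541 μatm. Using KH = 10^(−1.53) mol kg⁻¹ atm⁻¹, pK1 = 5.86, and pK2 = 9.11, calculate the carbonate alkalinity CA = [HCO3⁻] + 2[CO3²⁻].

[CO2*] = KH · pCO2 = 10^(−1.53) × 541×10^-6 = 1.597×10^-5 mol/kg
α₀ = 1/(1 + K1/[H⁺] + K1K2/[H⁺]²) = 1/(1 + 10^+2.01 + 10^+0.77) = 0.009156
DIC = [CO2*]/α₀ = 1.597×10^-5 / 0.009156 = 1.744 mmol/kg
CA = (α₁ + 2α₂)·DIC = (0.9369 + 2×0.05391) × 1.744 = 1.82 mmol/kg

CA = 1.82 mmol/kg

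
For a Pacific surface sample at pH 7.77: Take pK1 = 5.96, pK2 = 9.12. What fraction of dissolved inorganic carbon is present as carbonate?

α₂ = 1 / (1 + [H⁺]/K2 + [H⁺]²/(K1K2)) = 1 / (1 + 10^+1.35 + 10^-0.46)
   = 1 / (1 + 22.387 + 0.34674) = 1/23.734 = 0.04213

α₂ = 0.0421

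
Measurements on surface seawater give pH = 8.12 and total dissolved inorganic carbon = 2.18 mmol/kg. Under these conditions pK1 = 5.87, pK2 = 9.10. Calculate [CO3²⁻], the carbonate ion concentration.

α₂ = 1 / (1 + [H⁺]/K2 + [H⁺]²/(K1K2)) = 1 / (1 + 10^+0.98 + 10^-1.27)
   = 1 / (1 + 9.5499 + 0.053703) = 1/10.604 = 0.09431
[CO3²⁻] = α₂ × DIC = 0.09431 × 2.18 = 0.206 mmol/kg

[CO3²⁻] = 0.206 mmol/kg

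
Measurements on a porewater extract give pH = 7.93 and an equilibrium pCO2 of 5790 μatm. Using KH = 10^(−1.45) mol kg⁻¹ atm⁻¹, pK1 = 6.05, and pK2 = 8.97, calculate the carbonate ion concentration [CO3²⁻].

[CO2*] = KH · pCO2 = 10^(−1.45) × 5790×10^-6 = 2.054×10^-4 mol/kg
α₀ = 1/(1 + K1/[H⁺] + K1K2/[H⁺]²) = 1/(1 + 10^+1.88 + 10^+0.84) = 0.01194
DIC = [CO2*]/α₀ = 2.054×10^-4 / 0.01194 = 17.21 mmol/kg
[CO3²⁻] = α₂·DIC; α₂ = 0.08258, so [CO3²⁻] = 0.08258 × 17.21 = 1.42 mmol/kg

[CO3²⁻] = 1.42 mmol/kg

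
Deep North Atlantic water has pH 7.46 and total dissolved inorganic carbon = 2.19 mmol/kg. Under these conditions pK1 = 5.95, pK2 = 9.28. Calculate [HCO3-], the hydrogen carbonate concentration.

[HCO3⁻] = 2.09 mmol/kg

α₁ = 1 / (1 + [H⁺]/K1 + K2/[H⁺]) = 1 / (1 + 10^-1.51 + 10^-1.82)
   = 1 / (1 + 0.030903 + 0.015136) = 1/1.0460 = 0.9560
[HCO3⁻] = α₁ × DIC = 0.9560 × 2.19 = 2.09 mmol/kg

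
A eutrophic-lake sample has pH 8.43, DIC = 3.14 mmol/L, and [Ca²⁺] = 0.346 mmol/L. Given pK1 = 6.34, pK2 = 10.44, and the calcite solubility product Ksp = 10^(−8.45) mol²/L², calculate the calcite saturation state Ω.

α₂ = 1 / (1 + [H⁺]/K2 + [H⁺]²/(K1K2)) = 1 / (1 + 10^+2.01 + 10^-0.08)
   = 1 / (1 + 102.33 + 0.83176) = 1/104.16 = 0.009601
[CO3²⁻] = α₂ × DIC = 0.009601 × 3.14 = 0.03015 mmol/L
Ksp = 10^(−8.45) = 3.548×10^-9
Ω = [Ca²⁺][CO3²⁻]/Ksp = (0.346×10^-3)(3.015×10^-5) / 3.548×10^-9 = 2.94

Ω = 2.94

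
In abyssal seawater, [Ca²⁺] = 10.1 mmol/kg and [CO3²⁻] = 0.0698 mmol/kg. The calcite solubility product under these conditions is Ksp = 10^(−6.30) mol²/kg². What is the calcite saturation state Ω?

Ksp = 10^(−6.30) = 5.012×10^-7
Ω = [Ca²⁺][CO3²⁻]/Ksp = (10.1×10^-3)(0.0698×10^-3) / 5.012×10^-7 = 1.41

Ω = 1.41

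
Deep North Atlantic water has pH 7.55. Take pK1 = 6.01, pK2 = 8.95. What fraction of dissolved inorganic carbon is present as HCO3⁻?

α₁ = 1 / (1 + [H⁺]/K1 + K2/[H⁺]) = 1 / (1 + 10^-1.54 + 10^-1.40)
   = 1 / (1 + 0.028840 + 0.039811) = 1/1.0687 = 0.9358

α₁ = 0.936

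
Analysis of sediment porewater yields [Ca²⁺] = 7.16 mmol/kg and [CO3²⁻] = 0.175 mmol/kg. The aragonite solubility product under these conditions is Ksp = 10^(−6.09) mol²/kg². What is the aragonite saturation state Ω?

Ω = 1.54

Ksp = 10^(−6.09) = 8.128×10^-7
Ω = [Ca²⁺][CO3²⁻]/Ksp = (7.16×10^-3)(0.175×10^-3) / 8.128×10^-7 = 1.54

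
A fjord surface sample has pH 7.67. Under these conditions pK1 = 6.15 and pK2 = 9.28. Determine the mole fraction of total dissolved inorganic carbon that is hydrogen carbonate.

α₁ = 1 / (1 + [H⁺]/K1 + K2/[H⁺]) = 1 / (1 + 10^-1.52 + 10^-1.61)
   = 1 / (1 + 0.030200 + 0.024547) = 1/1.0547 = 0.9481

α₁ = 0.948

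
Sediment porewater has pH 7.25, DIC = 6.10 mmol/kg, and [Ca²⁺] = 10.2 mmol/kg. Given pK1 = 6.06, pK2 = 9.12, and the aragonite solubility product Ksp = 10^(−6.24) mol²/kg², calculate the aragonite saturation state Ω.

α₂ = 1 / (1 + [H⁺]/K2 + [H⁺]²/(K1K2)) = 1 / (1 + 10^+1.87 + 10^+0.68)
   = 1 / (1 + 74.131 + 4.7863) = 1/79.917 = 0.01251
[CO3²⁻] = α₂ × DIC = 0.01251 × 6.10 = 0.07633 mmol/kg
Ksp = 10^(−6.24) = 5.754×10^-7
Ω = [Ca²⁺][CO3²⁻]/Ksp = (10.2×10^-3)(7.633×10^-5) / 5.754×10^-7 = 1.35

Ω = 1.35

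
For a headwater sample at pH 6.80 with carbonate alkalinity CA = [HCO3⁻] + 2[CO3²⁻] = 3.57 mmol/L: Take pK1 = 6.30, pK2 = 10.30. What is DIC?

CA = [HCO3⁻] + 2[CO3²⁻] = (α₁ + 2α₂)·DIC
At pH 6.80: [H⁺]/K1 = 10^-0.50 = 0.31623, K2/[H⁺] = 10^-3.50 = 0.00031623
α₁ = 1/(1 + 0.31623 + 0.00031623) = 1/1.3165 = 0.7596; α₂ = α₁·K2/[H⁺] = 0.0002402
α₁ + 2α₂ = 0.7600
DIC = CA / (α₁ + 2α₂) = 3.57 / 0.7600 = 4.70 mmol/L

DIC = 4.70 mmol/L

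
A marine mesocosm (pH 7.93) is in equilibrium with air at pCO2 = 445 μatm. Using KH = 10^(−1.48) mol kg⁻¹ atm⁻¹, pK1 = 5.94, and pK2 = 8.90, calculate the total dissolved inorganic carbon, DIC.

[CO2*] = KH · pCO2 = 10^(−1.48) × 445×10^-6 = 1.474×10^-5 mol/kg
α₀ = 1/(1 + K1/[H⁺] + K1K2/[H⁺]²) = 1/(1 + 10^+1.99 + 10^+1.02) = 0.009158
DIC = [CO2*]/α₀ = 1.474×10^-5 / 0.009158 = 1.61 mmol/kg

DIC = 1.61 mmol/kg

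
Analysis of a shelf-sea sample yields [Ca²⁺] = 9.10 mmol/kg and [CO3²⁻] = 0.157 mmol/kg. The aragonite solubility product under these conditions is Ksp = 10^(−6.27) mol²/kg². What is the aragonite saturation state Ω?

Ksp = 10^(−6.27) = 5.370×10^-7
Ω = [Ca²⁺][CO3²⁻]/Ksp = (9.10×10^-3)(0.157×10^-3) / 5.370×10^-7 = 2.66

Ω = 2.66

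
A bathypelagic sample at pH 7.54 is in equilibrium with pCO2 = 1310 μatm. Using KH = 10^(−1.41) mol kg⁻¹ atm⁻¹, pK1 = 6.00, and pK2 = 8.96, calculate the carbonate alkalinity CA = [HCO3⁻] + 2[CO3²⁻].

CA = 1.90 mmol/kg

[CO2*] = KH · pCO2 = 10^(−1.41) × 1310×10^-6 = 5.096×10^-5 mol/kg
α₀ = 1/(1 + K1/[H⁺] + K1K2/[H⁺]²) = 1/(1 + 10^+1.54 + 10^+0.12) = 0.02703
DIC = [CO2*]/α₀ = 5.096×10^-5 / 0.02703 = 1.885 mmol/kg
CA = (α₁ + 2α₂)·DIC = (0.9373 + 2×0.03564) × 1.885 = 1.90 mmol/kg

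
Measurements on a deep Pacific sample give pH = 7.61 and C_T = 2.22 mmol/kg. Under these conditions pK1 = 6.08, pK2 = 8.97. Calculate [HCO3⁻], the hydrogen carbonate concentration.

α₁ = 1 / (1 + [H⁺]/K1 + K2/[H⁺]) = 1 / (1 + 10^-1.53 + 10^-1.36)
   = 1 / (1 + 0.029512 + 0.043652) = 1/1.0732 = 0.9318
[HCO3⁻] = α₁ × DIC = 0.9318 × 2.22 = 2.07 mmol/kg

[HCO3⁻] = 2.07 mmol/kg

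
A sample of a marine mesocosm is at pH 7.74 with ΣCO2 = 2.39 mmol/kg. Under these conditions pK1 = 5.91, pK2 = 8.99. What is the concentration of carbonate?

α₂ = 1 / (1 + [H⁺]/K2 + [H⁺]²/(K1K2)) = 1 / (1 + 10^+1.25 + 10^-0.58)
   = 1 / (1 + 17.783 + 0.26303) = 1/19.046 = 0.05250
[CO3²⁻] = α₂ × DIC = 0.05250 × 2.39 = 0.125 mmol/kg

[CO3²⁻] = 0.125 mmol/kg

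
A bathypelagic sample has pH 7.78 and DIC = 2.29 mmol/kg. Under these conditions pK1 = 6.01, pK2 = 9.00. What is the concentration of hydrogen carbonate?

[HCO3⁻] = 2.13 mmol/kg

α₁ = 1 / (1 + [H⁺]/K1 + K2/[H⁺]) = 1 / (1 + 10^-1.77 + 10^-1.22)
   = 1 / (1 + 0.016982 + 0.060256) = 1/1.0772 = 0.9283
[HCO3⁻] = α₁ × DIC = 0.9283 × 2.29 = 2.13 mmol/kg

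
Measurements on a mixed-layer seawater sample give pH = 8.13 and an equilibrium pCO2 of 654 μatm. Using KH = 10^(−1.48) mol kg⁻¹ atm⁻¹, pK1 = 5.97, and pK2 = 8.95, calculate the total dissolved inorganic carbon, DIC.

[CO2*] = KH · pCO2 = 10^(−1.48) × 654×10^-6 = 2.166×10^-5 mol/kg
α₀ = 1/(1 + K1/[H⁺] + K1K2/[H⁺]²) = 1/(1 + 10^+2.16 + 10^+1.34) = 0.005973
DIC = [CO2*]/α₀ = 2.166×10^-5 / 0.005973 = 3.63 mmol/kg

DIC = 3.63 mmol/kg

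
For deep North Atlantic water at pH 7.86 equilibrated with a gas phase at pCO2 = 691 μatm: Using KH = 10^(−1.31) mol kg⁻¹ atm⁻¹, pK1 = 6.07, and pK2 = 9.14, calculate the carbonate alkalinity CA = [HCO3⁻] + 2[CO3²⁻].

CA = 2.31 mmol/kg

[CO2*] = KH · pCO2 = 10^(−1.31) × 691×10^-6 = 3.384×10^-5 mol/kg
α₀ = 1/(1 + K1/[H⁺] + K1K2/[H⁺]²) = 1/(1 + 10^+1.79 + 10^+0.51) = 0.01518
DIC = [CO2*]/α₀ = 3.384×10^-5 / 0.01518 = 2.230 mmol/kg
CA = (α₁ + 2α₂)·DIC = (0.9357 + 2×0.04911) × 2.230 = 2.31 mmol/kg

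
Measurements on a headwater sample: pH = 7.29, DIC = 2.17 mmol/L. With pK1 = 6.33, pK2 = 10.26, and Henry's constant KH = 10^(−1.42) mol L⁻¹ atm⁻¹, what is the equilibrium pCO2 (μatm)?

α₀ = 1 / (1 + K1/[H⁺] + K1K2/[H⁺]²) = 1 / (1 + 10^+0.96 + 10^-2.01)
   = 1 / (1 + 9.1201 + 0.0097724) = 1/10.130 = 0.09872
[CO2*] = α₀ × DIC = 0.09872 × 2.17 = 0.2142 mmol/L
pCO2 = [CO2*]/KH = 2.142×10^-4 / 3.802×10^-2 = 5630 μatm

pCO2 = 5630 μatm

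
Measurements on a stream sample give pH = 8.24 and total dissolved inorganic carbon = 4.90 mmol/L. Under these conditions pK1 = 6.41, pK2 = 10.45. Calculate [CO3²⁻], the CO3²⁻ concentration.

α₂ = 1 / (1 + [H⁺]/K2 + [H⁺]²/(K1K2)) = 1 / (1 + 10^+2.21 + 10^+0.38)
   = 1 / (1 + 162.18 + 2.3988) = 1/165.58 = 0.006039
[CO3²⁻] = α₂ × DIC = 0.006039 × 4.90 = 0.0296 mmol/L

[CO3²⁻] = 0.0296 mmol/L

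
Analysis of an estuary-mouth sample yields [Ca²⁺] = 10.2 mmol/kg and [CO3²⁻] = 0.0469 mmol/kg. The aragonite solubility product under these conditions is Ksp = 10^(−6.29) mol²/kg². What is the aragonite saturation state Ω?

Ksp = 10^(−6.29) = 5.129×10^-7
Ω = [Ca²⁺][CO3²⁻]/Ksp = (10.2×10^-3)(0.0469×10^-3) / 5.129×10^-7 = 0.933

Ω = 0.933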